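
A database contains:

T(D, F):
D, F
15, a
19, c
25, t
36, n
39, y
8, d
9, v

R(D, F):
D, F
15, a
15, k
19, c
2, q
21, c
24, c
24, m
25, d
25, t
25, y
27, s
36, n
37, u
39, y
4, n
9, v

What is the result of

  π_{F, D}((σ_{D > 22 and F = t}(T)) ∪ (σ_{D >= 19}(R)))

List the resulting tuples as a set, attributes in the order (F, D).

{(c, 19), (c, 21), (c, 24), (d, 25), (m, 24), (n, 36), (s, 27), (t, 25), (u, 37), (y, 25), (y, 39)}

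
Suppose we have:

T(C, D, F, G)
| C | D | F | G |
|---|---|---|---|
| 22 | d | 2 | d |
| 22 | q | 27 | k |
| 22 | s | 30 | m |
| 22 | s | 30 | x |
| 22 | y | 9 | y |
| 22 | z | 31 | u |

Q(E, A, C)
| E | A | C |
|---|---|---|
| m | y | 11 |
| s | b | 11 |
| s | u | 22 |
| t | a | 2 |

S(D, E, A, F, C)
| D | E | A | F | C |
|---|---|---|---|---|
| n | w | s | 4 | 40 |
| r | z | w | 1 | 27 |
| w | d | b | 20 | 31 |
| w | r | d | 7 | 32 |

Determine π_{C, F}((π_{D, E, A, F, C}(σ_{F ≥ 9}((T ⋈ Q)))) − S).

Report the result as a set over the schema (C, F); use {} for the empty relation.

{(22, 27), (22, 30), (22, 31), (22, 9)}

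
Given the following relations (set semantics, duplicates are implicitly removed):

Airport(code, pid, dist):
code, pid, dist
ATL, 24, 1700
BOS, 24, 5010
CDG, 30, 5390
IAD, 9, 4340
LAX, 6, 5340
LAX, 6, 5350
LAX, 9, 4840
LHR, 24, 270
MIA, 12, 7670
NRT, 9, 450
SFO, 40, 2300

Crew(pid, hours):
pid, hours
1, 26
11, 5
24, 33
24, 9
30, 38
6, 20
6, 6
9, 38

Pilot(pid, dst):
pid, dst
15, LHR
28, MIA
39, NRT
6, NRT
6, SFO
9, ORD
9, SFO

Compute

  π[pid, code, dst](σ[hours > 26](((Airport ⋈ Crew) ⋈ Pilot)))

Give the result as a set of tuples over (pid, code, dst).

{(9, IAD, ORD), (9, IAD, SFO), (9, LAX, ORD), (9, LAX, SFO), (9, NRT, ORD), (9, NRT, SFO)}

Natural join on pid: {(ATL, 24, 1700, 33), (ATL, 24, 1700, 9), (BOS, 24, 5010, 33), (BOS, 24, 5010, 9), (CDG, 30, 5390, 38), (IAD, 9, 4340, 38), (LAX, 6, 5340, 20), (LAX, 6, 5340, 6), (LAX, 6, 5350, 20), (LAX, 6, 5350, 6), (LAX, 9, 4840, 38), (LHR, 24, 270, 33), (LHR, 24, 270, 9), (NRT, 9, 450, 38)}
Natural join on pid: {(IAD, 9, 4340, 38, ORD), (IAD, 9, 4340, 38, SFO), (LAX, 6, 5340, 20, NRT), (LAX, 6, 5340, 20, SFO), (LAX, 6, 5340, 6, NRT), (LAX, 6, 5340, 6, SFO), (LAX, 6, 5350, 20, NRT), (LAX, 6, 5350, 20, SFO), (LAX, 6, 5350, 6, NRT), (LAX, 6, 5350, 6, SFO), (LAX, 9, 4840, 38, ORD), (LAX, 9, 4840, 38, SFO), (NRT, 9, 450, 38, ORD), (NRT, 9, 450, 38, SFO)}
Filtering on hours > 26 leaves {(IAD, 9, 4340, 38, ORD), (IAD, 9, 4340, 38, SFO), (LAX, 9, 4840, 38, ORD), (LAX, 9, 4840, 38, SFO), (NRT, 9, 450, 38, ORD), (NRT, 9, 450, 38, SFO)}.
π_{pid, code, dst} gives {(9, IAD, ORD), (9, IAD, SFO), (9, LAX, ORD), (9, LAX, SFO), (9, NRT, ORD), (9, NRT, SFO)}.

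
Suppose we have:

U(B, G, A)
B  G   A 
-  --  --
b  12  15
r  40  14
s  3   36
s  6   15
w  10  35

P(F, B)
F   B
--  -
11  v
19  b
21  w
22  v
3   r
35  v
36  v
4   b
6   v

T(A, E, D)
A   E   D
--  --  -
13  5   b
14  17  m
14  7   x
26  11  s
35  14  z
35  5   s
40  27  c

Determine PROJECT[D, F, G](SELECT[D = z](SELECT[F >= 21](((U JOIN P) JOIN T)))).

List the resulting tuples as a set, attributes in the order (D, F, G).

U ⋈ P (natural join on B): {(b, 12, 15, 19), (b, 12, 15, 4), (r, 40, 14, 3), (w, 10, 35, 21)}
(U JOIN P) ⋈ T (natural join on A): {(r, 40, 14, 3, 17, m), (r, 40, 14, 3, 7, x), (w, 10, 35, 21, 14, z), (w, 10, 35, 21, 5, s)}
Selection F >= 21: {(w, 10, 35, 21, 14, z), (w, 10, 35, 21, 5, s)}
Selection D = z: {(w, 10, 35, 21, 14, z)}
π_{D, F, G} gives {(z, 21, 10)}.

{(z, 21, 10)}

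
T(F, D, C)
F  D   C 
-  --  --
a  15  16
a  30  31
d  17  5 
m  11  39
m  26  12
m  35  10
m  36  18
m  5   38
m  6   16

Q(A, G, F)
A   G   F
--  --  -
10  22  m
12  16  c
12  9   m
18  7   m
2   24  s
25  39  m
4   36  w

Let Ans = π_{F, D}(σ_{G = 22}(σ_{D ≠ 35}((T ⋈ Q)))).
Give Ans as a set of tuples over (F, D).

T ⋈ Q (natural join on F): {(m, 11, 39, 10, 22), (m, 11, 39, 12, 9), (m, 11, 39, 18, 7), (m, 11, 39, 25, 39), (m, 26, 12, 10, 22), (m, 26, 12, 12, 9), (m, 26, 12, 18, 7), (m, 26, 12, 25, 39), (m, 35, 10, 10, 22), (m, 35, 10, 12, 9), (m, 35, 10, 18, 7), (m, 35, 10, 25, 39), (m, 36, 18, 10, 22), (m, 36, 18, 12, 9), (m, 36, 18, 18, 7), (m, 36, 18, 25, 39), (m, 5, 38, 10, 22), (m, 5, 38, 12, 9), (m, 5, 38, 18, 7), (m, 5, 38, 25, 39), (m, 6, 16, 10, 22), (m, 6, 16, 12, 9), (m, 6, 16, 18, 7), (m, 6, 16, 25, 39)}
σ[D ≠ 35]: keep tuples satisfying D ≠ 35 → {(m, 11, 39, 10, 22), (m, 11, 39, 12, 9), (m, 11, 39, 18, 7), (m, 11, 39, 25, 39), (m, 26, 12, 10, 22), (m, 26, 12, 12, 9), (m, 26, 12, 18, 7), (m, 26, 12, 25, 39), (m, 36, 18, 10, 22), (m, 36, 18, 12, 9), (m, 36, 18, 18, 7), (m, 36, 18, 25, 39), (m, 5, 38, 10, 22), (m, 5, 38, 12, 9), (m, 5, 38, 18, 7), (m, 5, 38, 25, 39), (m, 6, 16, 10, 22), (m, 6, 16, 12, 9), (m, 6, 16, 18, 7), (m, 6, 16, 25, 39)}
σ[G = 22]: keep tuples satisfying G = 22 → {(m, 11, 39, 10, 22), (m, 26, 12, 10, 22), (m, 36, 18, 10, 22), (m, 5, 38, 10, 22), (m, 6, 16, 10, 22)}
π[F, D]: project onto (F, D) → {(m, 11), (m, 26), (m, 36), (m, 5), (m, 6)}

{(m, 11), (m, 26), (m, 36), (m, 5), (m, 6)}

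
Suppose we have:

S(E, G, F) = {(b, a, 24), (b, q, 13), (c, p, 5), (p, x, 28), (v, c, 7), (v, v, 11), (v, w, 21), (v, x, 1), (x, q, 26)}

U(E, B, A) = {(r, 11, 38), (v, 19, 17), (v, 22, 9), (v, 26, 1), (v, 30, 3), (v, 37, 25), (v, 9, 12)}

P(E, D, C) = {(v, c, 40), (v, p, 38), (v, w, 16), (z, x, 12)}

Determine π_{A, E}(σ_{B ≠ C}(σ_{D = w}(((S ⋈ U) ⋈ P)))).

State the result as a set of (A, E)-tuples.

{(1, v), (12, v), (17, v), (25, v), (3, v), (9, v)}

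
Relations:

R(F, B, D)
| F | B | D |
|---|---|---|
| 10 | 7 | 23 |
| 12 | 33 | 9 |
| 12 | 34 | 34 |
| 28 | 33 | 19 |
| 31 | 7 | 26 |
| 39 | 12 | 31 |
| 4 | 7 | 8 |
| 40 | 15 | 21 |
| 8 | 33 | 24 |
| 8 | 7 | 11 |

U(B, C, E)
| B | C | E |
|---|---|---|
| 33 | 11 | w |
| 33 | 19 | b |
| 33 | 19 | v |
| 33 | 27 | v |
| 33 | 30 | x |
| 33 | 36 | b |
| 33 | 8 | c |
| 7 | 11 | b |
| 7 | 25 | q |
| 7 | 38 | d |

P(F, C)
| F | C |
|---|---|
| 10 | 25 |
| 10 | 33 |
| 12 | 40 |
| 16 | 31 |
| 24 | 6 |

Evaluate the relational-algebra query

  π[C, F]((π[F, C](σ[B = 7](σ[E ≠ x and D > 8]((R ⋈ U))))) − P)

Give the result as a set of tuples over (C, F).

{(11, 10), (11, 31), (11, 8), (25, 31), (25, 8), (38, 10), (38, 31), (38, 8)}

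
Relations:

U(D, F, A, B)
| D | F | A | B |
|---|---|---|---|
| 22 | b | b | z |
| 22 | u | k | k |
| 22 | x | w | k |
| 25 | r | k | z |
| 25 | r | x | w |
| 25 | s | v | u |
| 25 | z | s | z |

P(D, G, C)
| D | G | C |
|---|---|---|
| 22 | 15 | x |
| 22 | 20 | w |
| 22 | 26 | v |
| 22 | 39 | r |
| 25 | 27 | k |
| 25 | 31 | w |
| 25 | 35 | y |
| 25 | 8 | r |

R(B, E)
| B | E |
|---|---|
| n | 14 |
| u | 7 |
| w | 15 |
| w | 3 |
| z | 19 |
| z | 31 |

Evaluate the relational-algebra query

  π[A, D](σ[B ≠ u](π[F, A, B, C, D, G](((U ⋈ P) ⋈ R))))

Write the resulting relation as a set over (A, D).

{(b, 22), (k, 25), (s, 25), (x, 25)}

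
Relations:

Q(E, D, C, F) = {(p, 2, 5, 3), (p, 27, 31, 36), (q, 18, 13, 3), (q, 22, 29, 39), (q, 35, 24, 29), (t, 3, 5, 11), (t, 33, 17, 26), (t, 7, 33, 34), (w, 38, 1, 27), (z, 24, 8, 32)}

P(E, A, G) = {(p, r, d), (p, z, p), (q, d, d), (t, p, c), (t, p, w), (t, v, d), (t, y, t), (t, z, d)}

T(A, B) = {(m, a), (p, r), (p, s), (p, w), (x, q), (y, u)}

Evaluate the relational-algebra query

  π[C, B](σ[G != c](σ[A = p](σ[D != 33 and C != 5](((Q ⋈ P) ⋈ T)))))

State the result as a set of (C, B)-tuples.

Natural join on E: {(p, 2, 5, 3, r, d), (p, 2, 5, 3, z, p), (p, 27, 31, 36, r, d), (p, 27, 31, 36, z, p), (q, 18, 13, 3, d, d), (q, 22, 29, 39, d, d), (q, 35, 24, 29, d, d), (t, 3, 5, 11, p, c), (t, 3, 5, 11, p, w), (t, 3, 5, 11, v, d), (t, 3, 5, 11, y, t), (t, 3, 5, 11, z, d), (t, 33, 17, 26, p, c), (t, 33, 17, 26, p, w), (t, 33, 17, 26, v, d), (t, 33, 17, 26, y, t), (t, 33, 17, 26, z, d), (t, 7, 33, 34, p, c), (t, 7, 33, 34, p, w), (t, 7, 33, 34, v, d), (t, 7, 33, 34, y, t), (t, 7, 33, 34, z, d)}
Natural join on A: {(t, 3, 5, 11, p, c, r), (t, 3, 5, 11, p, c, s), (t, 3, 5, 11, p, c, w), (t, 3, 5, 11, p, w, r), (t, 3, 5, 11, p, w, s), (t, 3, 5, 11, p, w, w), (t, 3, 5, 11, y, t, u), (t, 33, 17, 26, p, c, r), (t, 33, 17, 26, p, c, s), (t, 33, 17, 26, p, c, w), (t, 33, 17, 26, p, w, r), (t, 33, 17, 26, p, w, s), (t, 33, 17, 26, p, w, w), (t, 33, 17, 26, y, t, u), (t, 7, 33, 34, p, c, r), (t, 7, 33, 34, p, c, s), (t, 7, 33, 34, p, c, w), (t, 7, 33, 34, p, w, r), (t, 7, 33, 34, p, w, s), (t, 7, 33, 34, p, w, w), (t, 7, 33, 34, y, t, u)}
Filtering on D != 33 and C != 5 leaves {(t, 7, 33, 34, p, c, r), (t, 7, 33, 34, p, c, s), (t, 7, 33, 34, p, c, w), (t, 7, 33, 34, p, w, r), (t, 7, 33, 34, p, w, s), (t, 7, 33, 34, p, w, w), (t, 7, 33, 34, y, t, u)}.
Filtering on A = p leaves {(t, 7, 33, 34, p, c, r), (t, 7, 33, 34, p, c, s), (t, 7, 33, 34, p, c, w), (t, 7, 33, 34, p, w, r), (t, 7, 33, 34, p, w, s), (t, 7, 33, 34, p, w, w)}.
Filtering on G != c leaves {(t, 7, 33, 34, p, w, r), (t, 7, 33, 34, p, w, s), (t, 7, 33, 34, p, w, w)}.
π_{C, B} gives {(33, r), (33, s), (33, w)}.

{(33, r), (33, s), (33, w)}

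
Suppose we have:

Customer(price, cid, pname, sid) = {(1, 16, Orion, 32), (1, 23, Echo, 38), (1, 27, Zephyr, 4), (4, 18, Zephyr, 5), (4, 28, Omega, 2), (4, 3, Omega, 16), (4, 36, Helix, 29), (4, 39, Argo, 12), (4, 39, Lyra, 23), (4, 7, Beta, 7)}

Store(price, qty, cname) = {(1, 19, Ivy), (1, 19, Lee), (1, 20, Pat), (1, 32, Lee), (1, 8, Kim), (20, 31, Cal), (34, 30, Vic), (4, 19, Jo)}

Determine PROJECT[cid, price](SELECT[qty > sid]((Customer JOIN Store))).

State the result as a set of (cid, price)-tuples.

{(18, 4), (27, 1), (28, 4), (3, 4), (39, 4), (7, 4)}

Joining Customer and Store on price yields {(1, 16, Orion, 32, 19, Ivy), (1, 16, Orion, 32, 19, Lee), (1, 16, Orion, 32, 20, Pat), (1, 16, Orion, 32, 32, Lee), (1, 16, Orion, 32, 8, Kim), (1, 23, Echo, 38, 19, Ivy), (1, 23, Echo, 38, 19, Lee), (1, 23, Echo, 38, 20, Pat), (1, 23, Echo, 38, 32, Lee), (1, 23, Echo, 38, 8, Kim), (1, 27, Zephyr, 4, 19, Ivy), (1, 27, Zephyr, 4, 19, Lee), (1, 27, Zephyr, 4, 20, Pat), (1, 27, Zephyr, 4, 32, Lee), (1, 27, Zephyr, 4, 8, Kim), (4, 18, Zephyr, 5, 19, Jo), (4, 28, Omega, 2, 19, Jo), (4, 3, Omega, 16, 19, Jo), (4, 36, Helix, 29, 19, Jo), (4, 39, Argo, 12, 19, Jo), (4, 39, Lyra, 23, 19, Jo), (4, 7, Beta, 7, 19, Jo)}.
Selection qty > sid: {(1, 27, Zephyr, 4, 19, Ivy), (1, 27, Zephyr, 4, 19, Lee), (1, 27, Zephyr, 4, 20, Pat), (1, 27, Zephyr, 4, 32, Lee), (1, 27, Zephyr, 4, 8, Kim), (4, 18, Zephyr, 5, 19, Jo), (4, 28, Omega, 2, 19, Jo), (4, 3, Omega, 16, 19, Jo), (4, 39, Argo, 12, 19, Jo), (4, 7, Beta, 7, 19, Jo)}
Projecting to cid, price (4 duplicate(s) eliminated): {(18, 4), (27, 1), (28, 4), (3, 4), (39, 4), (7, 4)}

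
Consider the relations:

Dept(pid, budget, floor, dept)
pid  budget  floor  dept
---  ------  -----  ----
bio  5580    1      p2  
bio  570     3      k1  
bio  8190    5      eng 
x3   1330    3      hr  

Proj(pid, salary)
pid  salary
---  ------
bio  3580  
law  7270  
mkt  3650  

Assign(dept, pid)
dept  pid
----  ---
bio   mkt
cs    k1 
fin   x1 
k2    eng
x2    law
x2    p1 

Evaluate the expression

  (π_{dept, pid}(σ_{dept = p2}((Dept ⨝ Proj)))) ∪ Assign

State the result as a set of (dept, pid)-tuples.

Dept ⋈ Proj (natural join on pid): {(bio, 5580, 1, p2, 3580), (bio, 570, 3, k1, 3580), (bio, 8190, 5, eng, 3580)}
Selection dept = p2: {(bio, 5580, 1, p2, 3580)}
Keep only column(s) dept, pid: {(p2, bio)}
Union: {(p2, bio)} with {(bio, mkt), (cs, k1), (fin, x1), (k2, eng), (x2, law), (x2, p1)} → {(bio, mkt), (cs, k1), (fin, x1), (k2, eng), (p2, bio), (x2, law), (x2, p1)}

{(bio, mkt), (cs, k1), (fin, x1), (k2, eng), (p2, bio), (x2, law), (x2, p1)}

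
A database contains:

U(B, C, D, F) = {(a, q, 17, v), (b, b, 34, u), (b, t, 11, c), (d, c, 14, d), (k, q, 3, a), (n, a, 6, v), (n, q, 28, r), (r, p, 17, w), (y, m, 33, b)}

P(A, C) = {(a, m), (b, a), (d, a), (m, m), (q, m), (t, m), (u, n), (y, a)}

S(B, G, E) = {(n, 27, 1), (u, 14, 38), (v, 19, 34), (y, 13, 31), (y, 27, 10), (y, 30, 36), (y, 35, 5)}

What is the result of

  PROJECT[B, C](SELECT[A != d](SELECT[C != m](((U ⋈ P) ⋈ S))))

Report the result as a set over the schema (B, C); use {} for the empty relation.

{(n, a)}

Natural join on C: {(n, a, 6, v, b), (n, a, 6, v, d), (n, a, 6, v, y), (y, m, 33, b, a), (y, m, 33, b, m), (y, m, 33, b, q), (y, m, 33, b, t)}
Natural join on B: {(n, a, 6, v, b, 27, 1), (n, a, 6, v, d, 27, 1), (n, a, 6, v, y, 27, 1), (y, m, 33, b, a, 13, 31), (y, m, 33, b, a, 27, 10), (y, m, 33, b, a, 30, 36), (y, m, 33, b, a, 35, 5), (y, m, 33, b, m, 13, 31), (y, m, 33, b, m, 27, 10), (y, m, 33, b, m, 30, 36), (y, m, 33, b, m, 35, 5), (y, m, 33, b, q, 13, 31), (y, m, 33, b, q, 27, 10), (y, m, 33, b, q, 30, 36), (y, m, 33, b, q, 35, 5), (y, m, 33, b, t, 13, 31), (y, m, 33, b, t, 27, 10), (y, m, 33, b, t, 30, 36), (y, m, 33, b, t, 35, 5)}
Filtering on C != m leaves {(n, a, 6, v, b, 27, 1), (n, a, 6, v, d, 27, 1), (n, a, 6, v, y, 27, 1)}.
Filtering on A != d leaves {(n, a, 6, v, b, 27, 1), (n, a, 6, v, y, 27, 1)}.
Projecting to B, C (1 duplicate(s) eliminated): {(n, a)}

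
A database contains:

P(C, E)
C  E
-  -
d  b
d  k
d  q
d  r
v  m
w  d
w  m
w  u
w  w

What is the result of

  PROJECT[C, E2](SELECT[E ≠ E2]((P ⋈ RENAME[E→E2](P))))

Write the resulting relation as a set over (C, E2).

{(d, b), (d, k), (d, q), (d, r), (w, d), (w, m), (w, u), (w, w)}

ρ[E→E2]: schema becomes (C, E2); tuples unchanged.
P ⋈ RENAME[E→E2](P) (natural join on C): {(d, b, b), (d, b, k), (d, b, q), (d, b, r), (d, k, b), (d, k, k), (d, k, q), (d, k, r), (d, q, b), (d, q, k), (d, q, q), (d, q, r), (d, r, b), (d, r, k), (d, r, q), (d, r, r), (v, m, m), (w, d, d), (w, d, m), (w, d, u), (w, d, w), (w, m, d), (w, m, m), (w, m, u), (w, m, w), (w, u, d), (w, u, m), (w, u, u), (w, u, w), (w, w, d), (w, w, m), (w, w, u), (w, w, w)}
Selection E ≠ E2: {(d, b, k), (d, b, q), (d, b, r), (d, k, b), (d, k, q), (d, k, r), (d, q, b), (d, q, k), (d, q, r), (d, r, b), (d, r, k), (d, r, q), (w, d, m), (w, d, u), (w, d, w), (w, m, d), (w, m, u), (w, m, w), (w, u, d), (w, u, m), (w, u, w), (w, w, d), (w, w, m), (w, w, u)}
Keep only column(s) C, E2 (16 duplicate(s) eliminated): {(d, b), (d, k), (d, q), (d, r), (w, d), (w, m), (w, u), (w, w)}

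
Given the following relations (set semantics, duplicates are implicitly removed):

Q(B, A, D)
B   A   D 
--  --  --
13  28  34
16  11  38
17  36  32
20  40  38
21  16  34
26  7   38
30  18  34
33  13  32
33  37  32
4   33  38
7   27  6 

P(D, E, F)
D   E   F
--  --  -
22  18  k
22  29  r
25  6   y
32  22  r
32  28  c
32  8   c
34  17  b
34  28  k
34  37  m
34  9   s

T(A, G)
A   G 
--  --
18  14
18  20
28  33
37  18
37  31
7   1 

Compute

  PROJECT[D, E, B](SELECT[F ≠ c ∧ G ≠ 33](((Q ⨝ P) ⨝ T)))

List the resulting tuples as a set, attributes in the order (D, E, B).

Joining Q and P on D yields {(13, 28, 34, 17, b), (13, 28, 34, 28, k), (13, 28, 34, 37, m), (13, 28, 34, 9, s), (17, 36, 32, 22, r), (17, 36, 32, 28, c), (17, 36, 32, 8, c), (21, 16, 34, 17, b), (21, 16, 34, 28, k), (21, 16, 34, 37, m), (21, 16, 34, 9, s), (30, 18, 34, 17, b), (30, 18, 34, 28, k), (30, 18, 34, 37, m), (30, 18, 34, 9, s), (33, 13, 32, 22, r), (33, 13, 32, 28, c), (33, 13, 32, 8, c), (33, 37, 32, 22, r), (33, 37, 32, 28, c), (33, 37, 32, 8, c)}.
Joining (Q ⨝ P) and T on A yields {(13, 28, 34, 17, b, 33), (13, 28, 34, 28, k, 33), (13, 28, 34, 37, m, 33), (13, 28, 34, 9, s, 33), (30, 18, 34, 17, b, 14), (30, 18, 34, 17, b, 20), (30, 18, 34, 28, k, 14), (30, 18, 34, 28, k, 20), (30, 18, 34, 37, m, 14), (30, 18, 34, 37, m, 20), (30, 18, 34, 9, s, 14), (30, 18, 34, 9, s, 20), (33, 37, 32, 22, r, 18), (33, 37, 32, 22, r, 31), (33, 37, 32, 28, c, 18), (33, 37, 32, 28, c, 31), (33, 37, 32, 8, c, 18), (33, 37, 32, 8, c, 31)}.
Apply σ_{F ≠ c ∧ G ≠ 33}; surviving tuples: {(30, 18, 34, 17, b, 14), (30, 18, 34, 17, b, 20), (30, 18, 34, 28, k, 14), (30, 18, 34, 28, k, 20), (30, 18, 34, 37, m, 14), (30, 18, 34, 37, m, 20), (30, 18, 34, 9, s, 14), (30, 18, 34, 9, s, 20), (33, 37, 32, 22, r, 18), (33, 37, 32, 22, r, 31)}
Keep only column(s) D, E, B (5 duplicate(s) eliminated): {(32, 22, 33), (34, 17, 30), (34, 28, 30), (34, 37, 30), (34, 9, 30)}

{(32, 22, 33), (34, 17, 30), (34, 28, 30), (34, 37, 30), (34, 9, 30)}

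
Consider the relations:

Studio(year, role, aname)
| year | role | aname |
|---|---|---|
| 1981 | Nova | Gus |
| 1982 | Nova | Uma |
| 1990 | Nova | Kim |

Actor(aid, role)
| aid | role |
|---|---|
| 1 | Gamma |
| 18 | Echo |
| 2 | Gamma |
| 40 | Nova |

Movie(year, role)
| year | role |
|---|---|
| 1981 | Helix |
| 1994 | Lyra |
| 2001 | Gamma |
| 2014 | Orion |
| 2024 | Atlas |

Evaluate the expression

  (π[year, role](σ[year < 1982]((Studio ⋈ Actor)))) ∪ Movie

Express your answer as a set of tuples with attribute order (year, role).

{(1981, Helix), (1981, Nova), (1994, Lyra), (2001, Gamma), (2014, Orion), (2024, Atlas)}

Joining Studio and Actor on role yields {(1981, Nova, Gus, 40), (1982, Nova, Uma, 40), (1990, Nova, Kim, 40)}.
Filtering on year < 1982 leaves {(1981, Nova, Gus, 40)}.
π[year, role]: project onto (year, role) → {(1981, Nova)}
Set union of the two operands is {(1981, Helix), (1981, Nova), (1994, Lyra), (2001, Gamma), (2014, Orion), (2024, Atlas)}.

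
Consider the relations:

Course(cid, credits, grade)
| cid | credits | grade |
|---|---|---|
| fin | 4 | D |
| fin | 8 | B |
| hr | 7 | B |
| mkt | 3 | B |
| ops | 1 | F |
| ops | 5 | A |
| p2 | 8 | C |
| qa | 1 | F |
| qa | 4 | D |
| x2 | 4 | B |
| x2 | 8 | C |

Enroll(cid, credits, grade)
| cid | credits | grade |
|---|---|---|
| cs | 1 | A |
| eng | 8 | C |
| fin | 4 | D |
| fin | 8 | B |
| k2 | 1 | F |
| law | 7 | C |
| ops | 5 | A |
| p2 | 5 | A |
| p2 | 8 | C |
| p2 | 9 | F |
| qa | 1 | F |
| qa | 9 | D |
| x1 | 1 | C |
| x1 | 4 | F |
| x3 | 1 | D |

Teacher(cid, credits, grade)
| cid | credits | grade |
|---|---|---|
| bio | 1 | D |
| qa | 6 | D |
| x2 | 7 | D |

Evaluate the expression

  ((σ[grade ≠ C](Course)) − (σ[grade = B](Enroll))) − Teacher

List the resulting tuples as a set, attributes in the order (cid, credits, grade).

{(fin, 4, D), (hr, 7, B), (mkt, 3, B), (ops, 1, F), (ops, 5, A), (qa, 1, F), (qa, 4, D), (x2, 4, B)}

Apply σ_{grade ≠ C}; surviving tuples: {(fin, 4, D), (fin, 8, B), (hr, 7, B), (mkt, 3, B), (ops, 1, F), (ops, 5, A), (qa, 1, F), (qa, 4, D), (x2, 4, B)}
Apply σ_{grade = B}; surviving tuples: {(fin, 8, B)}
Taking the difference: {(fin, 4, D), (hr, 7, B), (mkt, 3, B), (ops, 1, F), (ops, 5, A), (qa, 1, F), (qa, 4, D), (x2, 4, B)}
Taking the difference: {(fin, 4, D), (hr, 7, B), (mkt, 3, B), (ops, 1, F), (ops, 5, A), (qa, 1, F), (qa, 4, D), (x2, 4, B)}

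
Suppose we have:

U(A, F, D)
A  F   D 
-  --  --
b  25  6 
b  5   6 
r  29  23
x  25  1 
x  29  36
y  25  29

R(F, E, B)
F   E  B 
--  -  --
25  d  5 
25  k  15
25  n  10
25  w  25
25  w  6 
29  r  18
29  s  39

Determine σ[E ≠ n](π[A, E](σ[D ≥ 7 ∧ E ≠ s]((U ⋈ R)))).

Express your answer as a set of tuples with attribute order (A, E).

Joining U and R on F yields {(b, 25, 6, d, 5), (b, 25, 6, k, 15), (b, 25, 6, n, 10), (b, 25, 6, w, 25), (b, 25, 6, w, 6), (r, 29, 23, r, 18), (r, 29, 23, s, 39), (x, 25, 1, d, 5), (x, 25, 1, k, 15), (x, 25, 1, n, 10), (x, 25, 1, w, 25), (x, 25, 1, w, 6), (x, 29, 36, r, 18), (x, 29, 36, s, 39), (y, 25, 29, d, 5), (y, 25, 29, k, 15), (y, 25, 29, n, 10), (y, 25, 29, w, 25), (y, 25, 29, w, 6)}.
Apply σ_{D ≥ 7 ∧ E ≠ s}; surviving tuples: {(r, 29, 23, r, 18), (x, 29, 36, r, 18), (y, 25, 29, d, 5), (y, 25, 29, k, 15), (y, 25, 29, n, 10), (y, 25, 29, w, 25), (y, 25, 29, w, 6)}
Keep only column(s) A, E (1 duplicate(s) eliminated): {(r, r), (x, r), (y, d), (y, k), (y, n), (y, w)}
Apply σ_{E ≠ n}; surviving tuples: {(r, r), (x, r), (y, d), (y, k), (y, w)}

{(r, r), (x, r), (y, d), (y, k), (y, w)}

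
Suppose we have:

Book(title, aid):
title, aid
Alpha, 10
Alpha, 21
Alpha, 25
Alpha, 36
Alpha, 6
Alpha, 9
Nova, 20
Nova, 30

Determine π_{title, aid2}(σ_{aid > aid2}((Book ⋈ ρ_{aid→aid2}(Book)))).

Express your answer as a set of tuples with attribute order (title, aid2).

ρ[aid→aid2]: schema becomes (title, aid2); tuples unchanged.
Book ⋈ ρ_{aid→aid2}(Book) (natural join on title): {(Alpha, 10, 10), (Alpha, 10, 21), (Alpha, 10, 25), (Alpha, 10, 36), (Alpha, 10, 6), (Alpha, 10, 9), (Alpha, 21, 10), (Alpha, 21, 21), (Alpha, 21, 25), (Alpha, 21, 36), (Alpha, 21, 6), (Alpha, 21, 9), (Alpha, 25, 10), (Alpha, 25, 21), (Alpha, 25, 25), (Alpha, 25, 36), (Alpha, 25, 6), (Alpha, 25, 9), (Alpha, 36, 10), (Alpha, 36, 21), (Alpha, 36, 25), (Alpha, 36, 36), (Alpha, 36, 6), (Alpha, 36, 9), (Alpha, 6, 10), (Alpha, 6, 21), (Alpha, 6, 25), (Alpha, 6, 36), (Alpha, 6, 6), (Alpha, 6, 9), (Alpha, 9, 10), (Alpha, 9, 21), (Alpha, 9, 25), (Alpha, 9, 36), (Alpha, 9, 6), (Alpha, 9, 9), (Nova, 20, 20), (Nova, 20, 30), (Nova, 30, 20), (Nova, 30, 30)}
Selection aid > aid2: {(Alpha, 10, 6), (Alpha, 10, 9), (Alpha, 21, 10), (Alpha, 21, 6), (Alpha, 21, 9), (Alpha, 25, 10), (Alpha, 25, 21), (Alpha, 25, 6), (Alpha, 25, 9), (Alpha, 36, 10), (Alpha, 36, 21), (Alpha, 36, 25), (Alpha, 36, 6), (Alpha, 36, 9), (Alpha, 9, 6), (Nova, 30, 20)}
Projecting to title, aid2 (10 duplicate(s) eliminated): {(Alpha, 10), (Alpha, 21), (Alpha, 25), (Alpha, 6), (Alpha, 9), (Nova, 20)}

{(Alpha, 10), (Alpha, 21), (Alpha, 25), (Alpha, 6), (Alpha, 9), (Nova, 20)}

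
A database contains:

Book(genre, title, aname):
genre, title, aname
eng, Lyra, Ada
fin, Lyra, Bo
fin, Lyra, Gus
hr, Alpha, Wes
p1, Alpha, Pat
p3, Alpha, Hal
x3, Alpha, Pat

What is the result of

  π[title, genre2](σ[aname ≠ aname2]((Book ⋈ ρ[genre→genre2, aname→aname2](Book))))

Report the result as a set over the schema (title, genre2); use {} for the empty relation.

ρ[genre→genre2, aname→aname2]: schema becomes (genre2, title, aname2); tuples unchanged.
Book ⋈ ρ[genre→genre2, aname→aname2](Book) (natural join on title): {(eng, Lyra, Ada, eng, Ada), (eng, Lyra, Ada, fin, Bo), (eng, Lyra, Ada, fin, Gus), (fin, Lyra, Bo, eng, Ada), (fin, Lyra, Bo, fin, Bo), (fin, Lyra, Bo, fin, Gus), (fin, Lyra, Gus, eng, Ada), (fin, Lyra, Gus, fin, Bo), (fin, Lyra, Gus, fin, Gus), (hr, Alpha, Wes, hr, Wes), (hr, Alpha, Wes, p1, Pat), (hr, Alpha, Wes, p3, Hal), (hr, Alpha, Wes, x3, Pat), (p1, Alpha, Pat, hr, Wes), (p1, Alpha, Pat, p1, Pat), (p1, Alpha, Pat, p3, Hal), (p1, Alpha, Pat, x3, Pat), (p3, Alpha, Hal, hr, Wes), (p3, Alpha, Hal, p1, Pat), (p3, Alpha, Hal, p3, Hal), (p3, Alpha, Hal, x3, Pat), (x3, Alpha, Pat, hr, Wes), (x3, Alpha, Pat, p1, Pat), (x3, Alpha, Pat, p3, Hal), (x3, Alpha, Pat, x3, Pat)}
Selection aname ≠ aname2: {(eng, Lyra, Ada, fin, Bo), (eng, Lyra, Ada, fin, Gus), (fin, Lyra, Bo, eng, Ada), (fin, Lyra, Bo, fin, Gus), (fin, Lyra, Gus, eng, Ada), (fin, Lyra, Gus, fin, Bo), (hr, Alpha, Wes, p1, Pat), (hr, Alpha, Wes, p3, Hal), (hr, Alpha, Wes, x3, Pat), (p1, Alpha, Pat, hr, Wes), (p1, Alpha, Pat, p3, Hal), (p3, Alpha, Hal, hr, Wes), (p3, Alpha, Hal, p1, Pat), (p3, Alpha, Hal, x3, Pat), (x3, Alpha, Pat, hr, Wes), (x3, Alpha, Pat, p3, Hal)}
Projecting to title, genre2 (10 duplicate(s) eliminated): {(Alpha, hr), (Alpha, p1), (Alpha, p3), (Alpha, x3), (Lyra, eng), (Lyra, fin)}

{(Alpha, hr), (Alpha, p1), (Alpha, p3), (Alpha, x3), (Lyra, eng), (Lyra, fin)}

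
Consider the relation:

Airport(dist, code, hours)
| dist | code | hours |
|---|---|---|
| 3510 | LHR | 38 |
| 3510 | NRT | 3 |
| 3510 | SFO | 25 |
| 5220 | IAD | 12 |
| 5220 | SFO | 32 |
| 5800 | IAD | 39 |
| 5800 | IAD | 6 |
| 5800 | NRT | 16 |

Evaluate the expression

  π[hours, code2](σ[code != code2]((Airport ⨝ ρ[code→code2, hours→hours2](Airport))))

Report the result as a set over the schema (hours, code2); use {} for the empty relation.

ρ[code→code2, hours→hours2]: schema becomes (dist, code2, hours2); tuples unchanged.
Natural join on dist: {(3510, LHR, 38, LHR, 38), (3510, LHR, 38, NRT, 3), (3510, LHR, 38, SFO, 25), (3510, NRT, 3, LHR, 38), (3510, NRT, 3, NRT, 3), (3510, NRT, 3, SFO, 25), (3510, SFO, 25, LHR, 38), (3510, SFO, 25, NRT, 3), (3510, SFO, 25, SFO, 25), (5220, IAD, 12, IAD, 12), (5220, IAD, 12, SFO, 32), (5220, SFO, 32, IAD, 12), (5220, SFO, 32, SFO, 32), (5800, IAD, 39, IAD, 39), (5800, IAD, 39, IAD, 6), (5800, IAD, 39, NRT, 16), (5800, IAD, 6, IAD, 39), (5800, IAD, 6, IAD, 6), (5800, IAD, 6, NRT, 16), (5800, NRT, 16, IAD, 39), (5800, NRT, 16, IAD, 6), (5800, NRT, 16, NRT, 16)}
Apply σ_{code != code2}; surviving tuples: {(3510, LHR, 38, NRT, 3), (3510, LHR, 38, SFO, 25), (3510, NRT, 3, LHR, 38), (3510, NRT, 3, SFO, 25), (3510, SFO, 25, LHR, 38), (3510, SFO, 25, NRT, 3), (5220, IAD, 12, SFO, 32), (5220, SFO, 32, IAD, 12), (5800, IAD, 39, NRT, 16), (5800, IAD, 6, NRT, 16), (5800, NRT, 16, IAD, 39), (5800, NRT, 16, IAD, 6)}
π[hours, code2]: project onto (hours, code2) (1 duplicate(s) eliminated) → {(12, SFO), (16, IAD), (25, LHR), (25, NRT), (3, LHR), (3, SFO), (32, IAD), (38, NRT), (38, SFO), (39, NRT), (6, NRT)}

{(12, SFO), (16, IAD), (25, LHR), (25, NRT), (3, LHR), (3, SFO), (32, IAD), (38, NRT), (38, SFO), (39, NRT), (6, NRT)}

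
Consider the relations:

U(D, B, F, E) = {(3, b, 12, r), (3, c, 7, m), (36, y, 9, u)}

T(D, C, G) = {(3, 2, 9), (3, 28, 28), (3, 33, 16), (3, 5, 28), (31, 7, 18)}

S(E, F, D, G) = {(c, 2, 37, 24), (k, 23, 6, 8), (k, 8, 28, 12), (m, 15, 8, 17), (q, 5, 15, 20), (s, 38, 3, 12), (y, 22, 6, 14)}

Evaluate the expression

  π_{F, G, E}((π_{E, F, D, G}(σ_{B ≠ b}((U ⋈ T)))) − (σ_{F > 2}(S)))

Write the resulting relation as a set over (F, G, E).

{(7, 16, m), (7, 28, m), (7, 9, m)}

Natural join on D: {(3, b, 12, r, 2, 9), (3, b, 12, r, 28, 28), (3, b, 12, r, 33, 16), (3, b, 12, r, 5, 28), (3, c, 7, m, 2, 9), (3, c, 7, m, 28, 28), (3, c, 7, m, 33, 16), (3, c, 7, m, 5, 28)}
σ[B ≠ b]: keep tuples satisfying B ≠ b → {(3, c, 7, m, 2, 9), (3, c, 7, m, 28, 28), (3, c, 7, m, 33, 16), (3, c, 7, m, 5, 28)}
Keep only column(s) E, F, D, G (1 duplicate(s) eliminated): {(m, 7, 3, 16), (m, 7, 3, 28), (m, 7, 3, 9)}
σ[F > 2]: keep tuples satisfying F > 2 → {(k, 23, 6, 8), (k, 8, 28, 12), (m, 15, 8, 17), (q, 5, 15, 20), (s, 38, 3, 12), (y, 22, 6, 14)}
Difference: {(m, 7, 3, 16), (m, 7, 3, 28), (m, 7, 3, 9)} with {(k, 23, 6, 8), (k, 8, 28, 12), (m, 15, 8, 17), (q, 5, 15, 20), (s, 38, 3, 12), (y, 22, 6, 14)} → {(m, 7, 3, 16), (m, 7, 3, 28), (m, 7, 3, 9)}
Keep only column(s) F, G, E: {(7, 16, m), (7, 28, m), (7, 9, m)}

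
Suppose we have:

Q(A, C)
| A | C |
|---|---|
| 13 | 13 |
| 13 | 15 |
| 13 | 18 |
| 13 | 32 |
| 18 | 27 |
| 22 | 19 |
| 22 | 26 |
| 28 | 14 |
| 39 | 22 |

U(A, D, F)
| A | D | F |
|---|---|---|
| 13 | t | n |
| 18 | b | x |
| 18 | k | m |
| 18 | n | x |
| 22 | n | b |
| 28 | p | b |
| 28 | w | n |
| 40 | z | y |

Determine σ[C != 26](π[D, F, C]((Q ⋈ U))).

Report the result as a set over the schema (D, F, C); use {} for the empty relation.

{(b, x, 27), (k, m, 27), (n, b, 19), (n, x, 27), (p, b, 14), (t, n, 13), (t, n, 15), (t, n, 18), (t, n, 32), (w, n, 14)}

Joining Q and U on A yields {(13, 13, t, n), (13, 15, t, n), (13, 18, t, n), (13, 32, t, n), (18, 27, b, x), (18, 27, k, m), (18, 27, n, x), (22, 19, n, b), (22, 26, n, b), (28, 14, p, b), (28, 14, w, n)}.
Keep only column(s) D, F, C: {(b, x, 27), (k, m, 27), (n, b, 19), (n, b, 26), (n, x, 27), (p, b, 14), (t, n, 13), (t, n, 15), (t, n, 18), (t, n, 32), (w, n, 14)}
Apply σ_{C != 26}; surviving tuples: {(b, x, 27), (k, m, 27), (n, b, 19), (n, x, 27), (p, b, 14), (t, n, 13), (t, n, 15), (t, n, 18), (t, n, 32), (w, n, 14)}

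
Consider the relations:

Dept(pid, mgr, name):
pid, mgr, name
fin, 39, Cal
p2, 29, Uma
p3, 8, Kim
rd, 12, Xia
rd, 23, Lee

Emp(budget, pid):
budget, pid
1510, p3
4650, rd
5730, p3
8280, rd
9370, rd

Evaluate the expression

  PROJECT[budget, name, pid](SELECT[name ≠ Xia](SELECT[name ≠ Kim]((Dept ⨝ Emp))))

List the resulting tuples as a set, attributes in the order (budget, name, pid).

Joining Dept and Emp on pid yields {(p3, 8, Kim, 1510), (p3, 8, Kim, 5730), (rd, 12, Xia, 4650), (rd, 12, Xia, 8280), (rd, 12, Xia, 9370), (rd, 23, Lee, 4650), (rd, 23, Lee, 8280), (rd, 23, Lee, 9370)}.
Selection name ≠ Kim: {(rd, 12, Xia, 4650), (rd, 12, Xia, 8280), (rd, 12, Xia, 9370), (rd, 23, Lee, 4650), (rd, 23, Lee, 8280), (rd, 23, Lee, 9370)}
Selection name ≠ Xia: {(rd, 23, Lee, 4650), (rd, 23, Lee, 8280), (rd, 23, Lee, 9370)}
Keep only column(s) budget, name, pid: {(4650, Lee, rd), (8280, Lee, rd), (9370, Lee, rd)}

{(4650, Lee, rd), (8280, Lee, rd), (9370, Lee, rd)}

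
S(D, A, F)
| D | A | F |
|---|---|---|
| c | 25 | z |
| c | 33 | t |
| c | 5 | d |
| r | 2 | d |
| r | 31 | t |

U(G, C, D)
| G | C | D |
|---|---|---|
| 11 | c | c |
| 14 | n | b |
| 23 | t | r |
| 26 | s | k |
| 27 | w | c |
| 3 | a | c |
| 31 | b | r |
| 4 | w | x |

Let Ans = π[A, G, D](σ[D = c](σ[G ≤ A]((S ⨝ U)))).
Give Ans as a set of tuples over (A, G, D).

{(25, 11, c), (25, 3, c), (33, 11, c), (33, 27, c), (33, 3, c), (5, 3, c)}

Natural join on D: {(c, 25, z, 11, c), (c, 25, z, 27, w), (c, 25, z, 3, a), (c, 33, t, 11, c), (c, 33, t, 27, w), (c, 33, t, 3, a), (c, 5, d, 11, c), (c, 5, d, 27, w), (c, 5, d, 3, a), (r, 2, d, 23, t), (r, 2, d, 31, b), (r, 31, t, 23, t), (r, 31, t, 31, b)}
σ[G ≤ A]: keep tuples satisfying G ≤ A → {(c, 25, z, 11, c), (c, 25, z, 3, a), (c, 33, t, 11, c), (c, 33, t, 27, w), (c, 33, t, 3, a), (c, 5, d, 3, a), (r, 31, t, 23, t), (r, 31, t, 31, b)}
σ[D = c]: keep tuples satisfying D = c → {(c, 25, z, 11, c), (c, 25, z, 3, a), (c, 33, t, 11, c), (c, 33, t, 27, w), (c, 33, t, 3, a), (c, 5, d, 3, a)}
Projecting to A, G, D: {(25, 11, c), (25, 3, c), (33, 11, c), (33, 27, c), (33, 3, c), (5, 3, c)}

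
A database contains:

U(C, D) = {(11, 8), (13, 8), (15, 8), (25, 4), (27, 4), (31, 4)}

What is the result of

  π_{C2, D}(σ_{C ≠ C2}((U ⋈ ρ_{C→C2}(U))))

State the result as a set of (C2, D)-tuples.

{(11, 8), (13, 8), (15, 8), (25, 4), (27, 4), (31, 4)}

ρ[C→C2]: schema becomes (C2, D); tuples unchanged.
U ⋈ ρ_{C→C2}(U) (natural join on D): {(11, 8, 11), (11, 8, 13), (11, 8, 15), (13, 8, 11), (13, 8, 13), (13, 8, 15), (15, 8, 11), (15, 8, 13), (15, 8, 15), (25, 4, 25), (25, 4, 27), (25, 4, 31), (27, 4, 25), (27, 4, 27), (27, 4, 31), (31, 4, 25), (31, 4, 27), (31, 4, 31)}
σ[C ≠ C2]: keep tuples satisfying C ≠ C2 → {(11, 8, 13), (11, 8, 15), (13, 8, 11), (13, 8, 15), (15, 8, 11), (15, 8, 13), (25, 4, 27), (25, 4, 31), (27, 4, 25), (27, 4, 31), (31, 4, 25), (31, 4, 27)}
π_{C2, D} gives {(11, 8), (13, 8), (15, 8), (25, 4), (27, 4), (31, 4)} (6 duplicate(s) eliminated).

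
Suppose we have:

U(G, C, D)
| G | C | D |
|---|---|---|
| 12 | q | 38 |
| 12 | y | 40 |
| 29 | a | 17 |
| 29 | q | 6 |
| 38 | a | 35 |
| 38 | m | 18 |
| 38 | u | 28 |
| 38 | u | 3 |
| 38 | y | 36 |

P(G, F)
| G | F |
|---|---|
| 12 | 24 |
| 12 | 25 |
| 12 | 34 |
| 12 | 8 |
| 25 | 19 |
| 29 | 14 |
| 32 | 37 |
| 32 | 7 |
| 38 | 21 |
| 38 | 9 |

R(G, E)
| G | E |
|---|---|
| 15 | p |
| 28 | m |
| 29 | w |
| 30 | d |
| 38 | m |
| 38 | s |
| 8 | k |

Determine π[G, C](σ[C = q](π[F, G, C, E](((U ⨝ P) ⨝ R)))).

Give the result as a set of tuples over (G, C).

Joining U and P on G yields {(12, q, 38, 24), (12, q, 38, 25), (12, q, 38, 34), (12, q, 38, 8), (12, y, 40, 24), (12, y, 40, 25), (12, y, 40, 34), (12, y, 40, 8), (29, a, 17, 14), (29, q, 6, 14), (38, a, 35, 21), (38, a, 35, 9), (38, m, 18, 21), (38, m, 18, 9), (38, u, 28, 21), (38, u, 28, 9), (38, u, 3, 21), (38, u, 3, 9), (38, y, 36, 21), (38, y, 36, 9)}.
Joining (U ⨝ P) and R on G yields {(29, a, 17, 14, w), (29, q, 6, 14, w), (38, a, 35, 21, m), (38, a, 35, 21, s), (38, a, 35, 9, m), (38, a, 35, 9, s), (38, m, 18, 21, m), (38, m, 18, 21, s), (38, m, 18, 9, m), (38, m, 18, 9, s), (38, u, 28, 21, m), (38, u, 28, 21, s), (38, u, 28, 9, m), (38, u, 28, 9, s), (38, u, 3, 21, m), (38, u, 3, 21, s), (38, u, 3, 9, m), (38, u, 3, 9, s), (38, y, 36, 21, m), (38, y, 36, 21, s), (38, y, 36, 9, m), (38, y, 36, 9, s)}.
Projecting to F, G, C, E (4 duplicate(s) eliminated): {(14, 29, a, w), (14, 29, q, w), (21, 38, a, m), (21, 38, a, s), (21, 38, m, m), (21, 38, m, s), (21, 38, u, m), (21, 38, u, s), (21, 38, y, m), (21, 38, y, s), (9, 38, a, m), (9, 38, a, s), (9, 38, m, m), (9, 38, m, s), (9, 38, u, m), (9, 38, u, s), (9, 38, y, m), (9, 38, y, s)}
Filtering on C = q leaves {(14, 29, q, w)}.
Projecting to G, C: {(29, q)}

{(29, q)}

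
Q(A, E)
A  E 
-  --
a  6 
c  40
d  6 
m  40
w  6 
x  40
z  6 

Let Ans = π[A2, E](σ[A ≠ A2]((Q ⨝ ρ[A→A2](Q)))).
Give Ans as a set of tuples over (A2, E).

{(a, 6), (c, 40), (d, 6), (m, 40), (w, 6), (x, 40), (z, 6)}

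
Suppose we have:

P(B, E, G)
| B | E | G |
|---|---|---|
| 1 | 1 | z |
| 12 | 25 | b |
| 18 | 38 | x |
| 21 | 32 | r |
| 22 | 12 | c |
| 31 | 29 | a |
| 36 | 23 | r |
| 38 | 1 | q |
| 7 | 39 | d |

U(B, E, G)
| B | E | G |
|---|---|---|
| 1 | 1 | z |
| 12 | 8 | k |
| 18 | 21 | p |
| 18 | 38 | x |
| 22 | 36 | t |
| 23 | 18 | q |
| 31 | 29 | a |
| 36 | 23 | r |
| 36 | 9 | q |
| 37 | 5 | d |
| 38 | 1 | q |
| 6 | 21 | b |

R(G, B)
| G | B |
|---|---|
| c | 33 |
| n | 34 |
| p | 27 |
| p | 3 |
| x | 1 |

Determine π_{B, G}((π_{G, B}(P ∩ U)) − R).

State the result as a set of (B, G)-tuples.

Set intersection of the two operands is {(1, 1, z), (18, 38, x), (31, 29, a), (36, 23, r), (38, 1, q)}.
Keep only column(s) G, B: {(a, 31), (q, 38), (r, 36), (x, 18), (z, 1)}
Set difference of the two operands is {(a, 31), (q, 38), (r, 36), (x, 18), (z, 1)}.
Keep only column(s) B, G: {(1, z), (18, x), (31, a), (36, r), (38, q)}

{(1, z), (18, x), (31, a), (36, r), (38, q)}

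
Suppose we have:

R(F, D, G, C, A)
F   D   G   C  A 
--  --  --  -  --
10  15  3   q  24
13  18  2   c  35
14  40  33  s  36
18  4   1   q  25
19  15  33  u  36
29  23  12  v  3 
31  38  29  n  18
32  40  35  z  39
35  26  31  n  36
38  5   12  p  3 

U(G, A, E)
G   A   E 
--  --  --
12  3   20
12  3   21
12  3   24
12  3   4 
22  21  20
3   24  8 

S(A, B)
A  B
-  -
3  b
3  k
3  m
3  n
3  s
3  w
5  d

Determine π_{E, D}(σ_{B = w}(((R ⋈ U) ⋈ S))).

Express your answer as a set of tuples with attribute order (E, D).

{(20, 23), (20, 5), (21, 23), (21, 5), (24, 23), (24, 5), (4, 23), (4, 5)}

Natural join on G, A: {(10, 15, 3, q, 24, 8), (29, 23, 12, v, 3, 20), (29, 23, 12, v, 3, 21), (29, 23, 12, v, 3, 24), (29, 23, 12, v, 3, 4), (38, 5, 12, p, 3, 20), (38, 5, 12, p, 3, 21), (38, 5, 12, p, 3, 24), (38, 5, 12, p, 3, 4)}
Natural join on A: {(29, 23, 12, v, 3, 20, b), (29, 23, 12, v, 3, 20, k), (29, 23, 12, v, 3, 20, m), (29, 23, 12, v, 3, 20, n), (29, 23, 12, v, 3, 20, s), (29, 23, 12, v, 3, 20, w), (29, 23, 12, v, 3, 21, b), (29, 23, 12, v, 3, 21, k), (29, 23, 12, v, 3, 21, m), (29, 23, 12, v, 3, 21, n), (29, 23, 12, v, 3, 21, s), (29, 23, 12, v, 3, 21, w), (29, 23, 12, v, 3, 24, b), (29, 23, 12, v, 3, 24, k), (29, 23, 12, v, 3, 24, m), (29, 23, 12, v, 3, 24, n), (29, 23, 12, v, 3, 24, s), (29, 23, 12, v, 3, 24, w), (29, 23, 12, v, 3, 4, b), (29, 23, 12, v, 3, 4, k), (29, 23, 12, v, 3, 4, m), (29, 23, 12, v, 3, 4, n), (29, 23, 12, v, 3, 4, s), (29, 23, 12, v, 3, 4, w), (38, 5, 12, p, 3, 20, b), (38, 5, 12, p, 3, 20, k), (38, 5, 12, p, 3, 20, m), (38, 5, 12, p, 3, 20, n), (38, 5, 12, p, 3, 20, s), (38, 5, 12, p, 3, 20, w), (38, 5, 12, p, 3, 21, b), (38, 5, 12, p, 3, 21, k), (38, 5, 12, p, 3, 21, m), (38, 5, 12, p, 3, 21, n), (38, 5, 12, p, 3, 21, s), (38, 5, 12, p, 3, 21, w), (38, 5, 12, p, 3, 24, b), (38, 5, 12, p, 3, 24, k), (38, 5, 12, p, 3, 24, m), (38, 5, 12, p, 3, 24, n), (38, 5, 12, p, 3, 24, s), (38, 5, 12, p, 3, 24, w), (38, 5, 12, p, 3, 4, b), (38, 5, 12, p, 3, 4, k), (38, 5, 12, p, 3, 4, m), (38, 5, 12, p, 3, 4, n), (38, 5, 12, p, 3, 4, s), (38, 5, 12, p, 3, 4, w)}
Apply σ_{B = w}; surviving tuples: {(29, 23, 12, v, 3, 20, w), (29, 23, 12, v, 3, 21, w), (29, 23, 12, v, 3, 24, w), (29, 23, 12, v, 3, 4, w), (38, 5, 12, p, 3, 20, w), (38, 5, 12, p, 3, 21, w), (38, 5, 12, p, 3, 24, w), (38, 5, 12, p, 3, 4, w)}
π_{E, D} gives {(20, 23), (20, 5), (21, 23), (21, 5), (24, 23), (24, 5), (4, 23), (4, 5)}.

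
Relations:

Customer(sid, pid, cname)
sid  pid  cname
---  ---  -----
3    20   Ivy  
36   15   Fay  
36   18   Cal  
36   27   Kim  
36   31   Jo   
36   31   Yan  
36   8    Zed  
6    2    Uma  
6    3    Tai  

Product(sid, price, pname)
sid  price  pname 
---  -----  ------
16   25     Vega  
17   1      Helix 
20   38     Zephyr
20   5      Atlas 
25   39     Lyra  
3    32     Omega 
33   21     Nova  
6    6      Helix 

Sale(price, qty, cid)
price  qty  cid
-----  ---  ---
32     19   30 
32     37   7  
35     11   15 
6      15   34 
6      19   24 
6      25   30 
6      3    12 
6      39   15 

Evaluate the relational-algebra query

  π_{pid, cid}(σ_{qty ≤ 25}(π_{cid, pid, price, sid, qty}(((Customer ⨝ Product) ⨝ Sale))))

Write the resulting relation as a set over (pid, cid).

{(2, 12), (2, 24), (2, 30), (2, 34), (20, 30), (3, 12), (3, 24), (3, 30), (3, 34)}

Customer ⋈ Product (natural join on sid): {(3, 20, Ivy, 32, Omega), (6, 2, Uma, 6, Helix), (6, 3, Tai, 6, Helix)}
(Customer ⨝ Product) ⋈ Sale (natural join on price): {(3, 20, Ivy, 32, Omega, 19, 30), (3, 20, Ivy, 32, Omega, 37, 7), (6, 2, Uma, 6, Helix, 15, 34), (6, 2, Uma, 6, Helix, 19, 24), (6, 2, Uma, 6, Helix, 25, 30), (6, 2, Uma, 6, Helix, 3, 12), (6, 2, Uma, 6, Helix, 39, 15), (6, 3, Tai, 6, Helix, 15, 34), (6, 3, Tai, 6, Helix, 19, 24), (6, 3, Tai, 6, Helix, 25, 30), (6, 3, Tai, 6, Helix, 3, 12), (6, 3, Tai, 6, Helix, 39, 15)}
Keep only column(s) cid, pid, price, sid, qty: {(12, 2, 6, 6, 3), (12, 3, 6, 6, 3), (15, 2, 6, 6, 39), (15, 3, 6, 6, 39), (24, 2, 6, 6, 19), (24, 3, 6, 6, 19), (30, 2, 6, 6, 25), (30, 20, 32, 3, 19), (30, 3, 6, 6, 25), (34, 2, 6, 6, 15), (34, 3, 6, 6, 15), (7, 20, 32, 3, 37)}
Filtering on qty ≤ 25 leaves {(12, 2, 6, 6, 3), (12, 3, 6, 6, 3), (24, 2, 6, 6, 19), (24, 3, 6, 6, 19), (30, 2, 6, 6, 25), (30, 20, 32, 3, 19), (30, 3, 6, 6, 25), (34, 2, 6, 6, 15), (34, 3, 6, 6, 15)}.
Keep only column(s) pid, cid: {(2, 12), (2, 24), (2, 30), (2, 34), (20, 30), (3, 12), (3, 24), (3, 30), (3, 34)}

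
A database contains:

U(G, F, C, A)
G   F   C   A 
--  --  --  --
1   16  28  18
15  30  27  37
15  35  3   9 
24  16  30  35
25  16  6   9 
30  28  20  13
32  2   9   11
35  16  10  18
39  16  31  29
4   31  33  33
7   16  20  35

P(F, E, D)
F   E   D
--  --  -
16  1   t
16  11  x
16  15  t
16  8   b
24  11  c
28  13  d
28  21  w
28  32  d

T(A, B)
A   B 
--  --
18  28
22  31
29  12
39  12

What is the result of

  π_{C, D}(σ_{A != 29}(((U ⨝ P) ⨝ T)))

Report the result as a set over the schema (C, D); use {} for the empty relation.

U ⋈ P (natural join on F): {(1, 16, 28, 18, 1, t), (1, 16, 28, 18, 11, x), (1, 16, 28, 18, 15, t), (1, 16, 28, 18, 8, b), (24, 16, 30, 35, 1, t), (24, 16, 30, 35, 11, x), (24, 16, 30, 35, 15, t), (24, 16, 30, 35, 8, b), (25, 16, 6, 9, 1, t), (25, 16, 6, 9, 11, x), (25, 16, 6, 9, 15, t), (25, 16, 6, 9, 8, b), (30, 28, 20, 13, 13, d), (30, 28, 20, 13, 21, w), (30, 28, 20, 13, 32, d), (35, 16, 10, 18, 1, t), (35, 16, 10, 18, 11, x), (35, 16, 10, 18, 15, t), (35, 16, 10, 18, 8, b), (39, 16, 31, 29, 1, t), (39, 16, 31, 29, 11, x), (39, 16, 31, 29, 15, t), (39, 16, 31, 29, 8, b), (7, 16, 20, 35, 1, t), (7, 16, 20, 35, 11, x), (7, 16, 20, 35, 15, t), (7, 16, 20, 35, 8, b)}
(U ⨝ P) ⋈ T (natural join on A): {(1, 16, 28, 18, 1, t, 28), (1, 16, 28, 18, 11, x, 28), (1, 16, 28, 18, 15, t, 28), (1, 16, 28, 18, 8, b, 28), (35, 16, 10, 18, 1, t, 28), (35, 16, 10, 18, 11, x, 28), (35, 16, 10, 18, 15, t, 28), (35, 16, 10, 18, 8, b, 28), (39, 16, 31, 29, 1, t, 12), (39, 16, 31, 29, 11, x, 12), (39, 16, 31, 29, 15, t, 12), (39, 16, 31, 29, 8, b, 12)}
Filtering on A != 29 leaves {(1, 16, 28, 18, 1, t, 28), (1, 16, 28, 18, 11, x, 28), (1, 16, 28, 18, 15, t, 28), (1, 16, 28, 18, 8, b, 28), (35, 16, 10, 18, 1, t, 28), (35, 16, 10, 18, 11, x, 28), (35, 16, 10, 18, 15, t, 28), (35, 16, 10, 18, 8, b, 28)}.
π_{C, D} gives {(10, b), (10, t), (10, x), (28, b), (28, t), (28, x)} (2 duplicate(s) eliminated).

{(10, b), (10, t), (10, x), (28, b), (28, t), (28, x)}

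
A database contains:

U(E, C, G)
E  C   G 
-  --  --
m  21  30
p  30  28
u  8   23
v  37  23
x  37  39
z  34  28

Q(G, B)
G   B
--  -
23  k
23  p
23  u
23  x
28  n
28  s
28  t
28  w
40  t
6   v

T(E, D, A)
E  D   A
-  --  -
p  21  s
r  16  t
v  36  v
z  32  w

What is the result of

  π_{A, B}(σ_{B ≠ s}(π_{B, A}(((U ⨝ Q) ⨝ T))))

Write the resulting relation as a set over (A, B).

{(s, n), (s, t), (s, w), (v, k), (v, p), (v, u), (v, x), (w, n), (w, t), (w, w)}

Natural join on G: {(p, 30, 28, n), (p, 30, 28, s), (p, 30, 28, t), (p, 30, 28, w), (u, 8, 23, k), (u, 8, 23, p), (u, 8, 23, u), (u, 8, 23, x), (v, 37, 23, k), (v, 37, 23, p), (v, 37, 23, u), (v, 37, 23, x), (z, 34, 28, n), (z, 34, 28, s), (z, 34, 28, t), (z, 34, 28, w)}
Natural join on E: {(p, 30, 28, n, 21, s), (p, 30, 28, s, 21, s), (p, 30, 28, t, 21, s), (p, 30, 28, w, 21, s), (v, 37, 23, k, 36, v), (v, 37, 23, p, 36, v), (v, 37, 23, u, 36, v), (v, 37, 23, x, 36, v), (z, 34, 28, n, 32, w), (z, 34, 28, s, 32, w), (z, 34, 28, t, 32, w), (z, 34, 28, w, 32, w)}
Keep only column(s) B, A: {(k, v), (n, s), (n, w), (p, v), (s, s), (s, w), (t, s), (t, w), (u, v), (w, s), (w, w), (x, v)}
Filtering on B ≠ s leaves {(k, v), (n, s), (n, w), (p, v), (t, s), (t, w), (u, v), (w, s), (w, w), (x, v)}.
Keep only column(s) A, B: {(s, n), (s, t), (s, w), (v, k), (v, p), (v, u), (v, x), (w, n), (w, t), (w, w)}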